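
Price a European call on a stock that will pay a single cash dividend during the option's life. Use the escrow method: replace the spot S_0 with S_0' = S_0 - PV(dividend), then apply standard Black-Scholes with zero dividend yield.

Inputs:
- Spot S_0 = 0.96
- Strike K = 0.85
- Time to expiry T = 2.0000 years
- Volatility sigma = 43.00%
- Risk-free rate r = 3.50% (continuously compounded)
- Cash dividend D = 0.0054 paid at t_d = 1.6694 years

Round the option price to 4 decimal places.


Answer: Price = 0.2993

Derivation:
PV(D) = D * exp(-r * t_d) = 0.0054 * 0.94324521 = 0.00509352
S_0' = S_0 - PV(D) = 0.9600 - 0.00509352 = 0.95490648
d1 = (ln(S_0'/K) + (r + sigma^2/2)*T) / (sigma*sqrt(T)) = 0.61054075
d2 = d1 - sigma*sqrt(T) = 0.00242892
exp(-rT) = 0.93239382
N(d1) = 0.72924817; N(d2) = 0.50096900
C = S_0' * N(d1) - K * exp(-rT) * N(d2) = 0.95490648 * 0.72924817 - 0.8500 * 0.93239382 * 0.50096900 = 0.2993


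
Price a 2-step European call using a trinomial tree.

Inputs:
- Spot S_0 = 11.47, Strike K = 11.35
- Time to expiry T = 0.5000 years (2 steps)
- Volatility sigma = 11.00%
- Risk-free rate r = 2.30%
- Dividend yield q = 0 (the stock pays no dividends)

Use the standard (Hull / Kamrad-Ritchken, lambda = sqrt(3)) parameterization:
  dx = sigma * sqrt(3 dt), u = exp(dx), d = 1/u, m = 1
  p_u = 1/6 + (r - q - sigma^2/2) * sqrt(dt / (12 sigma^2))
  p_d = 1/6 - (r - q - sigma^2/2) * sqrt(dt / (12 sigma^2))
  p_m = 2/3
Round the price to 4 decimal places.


Answer: Price = V(0,0) = 0.4637

Derivation:
dt = T/N = 0.250000; dx = sigma*sqrt(3*dt) = 0.095263
u = exp(dx) = 1.099948; d = 1/u = 0.909134
p_u = 0.188908, p_m = 0.666667, p_d = 0.144426
Discount per step: exp(-r*dt) = 0.994266
Stock lattice S(k, j) with j the centered position index:
  k=0: S(0,+0) = 11.4700
  k=1: S(1,-1) = 10.4278; S(1,+0) = 11.4700; S(1,+1) = 12.6164
  k=2: S(2,-2) = 9.4802; S(2,-1) = 10.4278; S(2,+0) = 11.4700; S(2,+1) = 12.6164; S(2,+2) = 13.8774
Terminal payoffs V(N, j) = max(S_T - K, 0):
  V(2,-2) = 0.000000; V(2,-1) = 0.000000; V(2,+0) = 0.120000; V(2,+1) = 1.266402; V(2,+2) = 2.527385
Backward induction: V(k, j) = exp(-r*dt) * [p_u * V(k+1, j+1) + p_m * V(k+1, j) + p_d * V(k+1, j-1)]
  V(1,-1) = exp(-r*dt) * [p_u*0.120000 + p_m*0.000000 + p_d*0.000000] = 0.022539
  V(1,+0) = exp(-r*dt) * [p_u*1.266402 + p_m*0.120000 + p_d*0.000000] = 0.317403
  V(1,+1) = exp(-r*dt) * [p_u*2.527385 + p_m*1.266402 + p_d*0.120000] = 1.331364
  V(0,+0) = exp(-r*dt) * [p_u*1.331364 + p_m*0.317403 + p_d*0.022539] = 0.463688


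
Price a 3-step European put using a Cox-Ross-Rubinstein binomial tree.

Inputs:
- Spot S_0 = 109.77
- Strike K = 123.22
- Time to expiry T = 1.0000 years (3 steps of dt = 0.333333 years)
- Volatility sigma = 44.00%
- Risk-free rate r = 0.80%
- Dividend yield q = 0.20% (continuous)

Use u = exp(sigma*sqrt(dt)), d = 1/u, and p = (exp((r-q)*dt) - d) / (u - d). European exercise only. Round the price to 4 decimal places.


dt = T/N = 0.333333
u = exp(sigma*sqrt(dt)) = 1.289216; d = 1/u = 0.775665
p = (exp((r-q)*dt) - d) / (u - d) = 0.440729
Discount per step: exp(-r*dt) = 0.997337
Stock lattice S(k, i) with i counting down-moves:
  k=0: S(0,0) = 109.7700
  k=1: S(1,0) = 141.5172; S(1,1) = 85.1448
  k=2: S(2,0) = 182.4462; S(2,1) = 109.7700; S(2,2) = 66.0439
  k=3: S(3,0) = 235.2126; S(3,1) = 141.5172; S(3,2) = 85.1448; S(3,3) = 51.2279
Terminal payoffs V(N, i) = max(K - S_T, 0):
  V(3,0) = 0.000000; V(3,1) = 0.000000; V(3,2) = 38.075216; V(3,3) = 71.992069
Backward induction: V(k, i) = exp(-r*dt) * [p * V(k+1, i) + (1-p) * V(k+1, i+1)].
  V(2,0) = exp(-r*dt) * [p*0.000000 + (1-p)*0.000000] = 0.000000
  V(2,1) = exp(-r*dt) * [p*0.000000 + (1-p)*38.075216] = 21.237648
  V(2,2) = exp(-r*dt) * [p*38.075216 + (1-p)*71.992069] = 56.892008
  V(1,0) = exp(-r*dt) * [p*0.000000 + (1-p)*21.237648] = 11.845966
  V(1,1) = exp(-r*dt) * [p*21.237648 + (1-p)*56.892008] = 41.068430
  V(0,0) = exp(-r*dt) * [p*11.845966 + (1-p)*41.068430] = 28.114166

Answer: Price = V(0,0) = 28.1142


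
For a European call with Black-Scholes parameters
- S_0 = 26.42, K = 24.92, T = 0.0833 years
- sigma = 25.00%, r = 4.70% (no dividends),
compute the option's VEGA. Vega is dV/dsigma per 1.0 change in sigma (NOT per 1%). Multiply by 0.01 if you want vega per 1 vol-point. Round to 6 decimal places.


Answer: Vega = 2.028215

Derivation:
d1 = 0.9004146191; d2 = 0.8282602707
phi(d1) = 0.2659859539; exp(-qT) = 1.0000000000; exp(-rT) = 0.9960925540
Vega = S * exp(-qT) * phi(d1) * sqrt(T) = 26.4200 * 1.0000000000 * 0.2659859539 * 0.2886173938 = 2.028215


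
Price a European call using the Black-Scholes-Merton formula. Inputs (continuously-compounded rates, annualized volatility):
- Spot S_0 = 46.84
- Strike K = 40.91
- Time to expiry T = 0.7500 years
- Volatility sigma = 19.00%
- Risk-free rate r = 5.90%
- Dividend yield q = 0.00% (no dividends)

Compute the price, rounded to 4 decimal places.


d1 = (ln(S/K) + (r - q + 0.5*sigma^2) * T) / (sigma * sqrt(T)) = 1.17384734
d2 = d1 - sigma * sqrt(T) = 1.00930251
exp(-rT) = 0.95671475; exp(-qT) = 1.00000000
C = S_0 * exp(-qT) * N(d1) - K * exp(-rT) * N(d2)
N(d1) = 0.87977191; N(d2) = 0.84358521
C = 46.8400 * 1.00000000 * 0.87977191 - 40.9100 * 0.95671475 * 0.84358521 = 8.1913

Answer: Price = 8.1913


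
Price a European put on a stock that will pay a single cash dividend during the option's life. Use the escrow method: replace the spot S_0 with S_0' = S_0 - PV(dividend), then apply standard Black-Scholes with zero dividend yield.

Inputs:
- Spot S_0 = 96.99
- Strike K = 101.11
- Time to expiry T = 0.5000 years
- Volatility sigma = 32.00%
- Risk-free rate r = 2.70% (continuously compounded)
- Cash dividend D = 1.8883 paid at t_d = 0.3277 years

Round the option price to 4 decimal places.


PV(D) = D * exp(-r * t_d) = 1.8883 * 0.99119113 = 1.87166621
S_0' = S_0 - PV(D) = 96.9900 - 1.87166621 = 95.11833379
d1 = (ln(S_0'/K) + (r + sigma^2/2)*T) / (sigma*sqrt(T)) = -0.09717105
d2 = d1 - sigma*sqrt(T) = -0.32344522
exp(-rT) = 0.98659072
N(-d1) = 0.53870472; N(-d2) = 0.62682095
P = K * exp(-rT) * N(-d2) - S_0' * N(-d1) = 101.1100 * 0.98659072 * 0.62682095 - 95.11833379 * 0.53870472 = 11.2873

Answer: Price = 11.2873


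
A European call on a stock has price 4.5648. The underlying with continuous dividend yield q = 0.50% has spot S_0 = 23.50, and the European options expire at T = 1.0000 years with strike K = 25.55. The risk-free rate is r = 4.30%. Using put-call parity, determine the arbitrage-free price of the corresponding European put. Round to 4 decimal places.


Answer: Put price = 5.6566

Derivation:
Put-call parity: C - P = S_0 * exp(-qT) - K * exp(-rT).
S_0 * exp(-qT) = 23.5000 * 0.99501248 = 23.38279326
K * exp(-rT) = 25.5500 * 0.95791139 = 24.47463602
P = C - S*exp(-qT) + K*exp(-rT)
P = 4.5648 - 23.38279326 + 24.47463602 = 5.6566


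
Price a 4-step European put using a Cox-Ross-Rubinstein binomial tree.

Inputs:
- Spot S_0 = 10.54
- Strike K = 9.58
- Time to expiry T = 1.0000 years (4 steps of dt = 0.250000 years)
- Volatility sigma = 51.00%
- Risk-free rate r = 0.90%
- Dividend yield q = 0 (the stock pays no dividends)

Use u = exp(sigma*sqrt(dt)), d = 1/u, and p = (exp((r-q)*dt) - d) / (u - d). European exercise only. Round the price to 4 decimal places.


Answer: Price = V(0,0) = 1.5522

Derivation:
dt = T/N = 0.250000
u = exp(sigma*sqrt(dt)) = 1.290462; d = 1/u = 0.774916
p = (exp((r-q)*dt) - d) / (u - d) = 0.440962
Discount per step: exp(-r*dt) = 0.997753
Stock lattice S(k, i) with i counting down-moves:
  k=0: S(0,0) = 10.5400
  k=1: S(1,0) = 13.6015; S(1,1) = 8.1676
  k=2: S(2,0) = 17.5522; S(2,1) = 10.5400; S(2,2) = 6.3292
  k=3: S(3,0) = 22.6504; S(3,1) = 13.6015; S(3,2) = 8.1676; S(3,3) = 4.9046
  k=4: S(4,0) = 29.2295; S(4,1) = 17.5522; S(4,2) = 10.5400; S(4,3) = 6.3292; S(4,4) = 3.8007
Terminal payoffs V(N, i) = max(K - S_T, 0):
  V(4,0) = 0.000000; V(4,1) = 0.000000; V(4,2) = 0.000000; V(4,3) = 3.250777; V(4,4) = 5.779329
Backward induction: V(k, i) = exp(-r*dt) * [p * V(k+1, i) + (1-p) * V(k+1, i+1)].
  V(3,0) = exp(-r*dt) * [p*0.000000 + (1-p)*0.000000] = 0.000000
  V(3,1) = exp(-r*dt) * [p*0.000000 + (1-p)*0.000000] = 0.000000
  V(3,2) = exp(-r*dt) * [p*0.000000 + (1-p)*3.250777] = 1.813222
  V(3,3) = exp(-r*dt) * [p*3.250777 + (1-p)*5.779329] = 4.653850
  V(2,0) = exp(-r*dt) * [p*0.000000 + (1-p)*0.000000] = 0.000000
  V(2,1) = exp(-r*dt) * [p*0.000000 + (1-p)*1.813222] = 1.011381
  V(2,2) = exp(-r*dt) * [p*1.813222 + (1-p)*4.653850] = 3.393595
  V(1,0) = exp(-r*dt) * [p*0.000000 + (1-p)*1.011381] = 0.564129
  V(1,1) = exp(-r*dt) * [p*1.011381 + (1-p)*3.393595] = 2.337862
  V(0,0) = exp(-r*dt) * [p*0.564129 + (1-p)*2.337862] = 1.552216


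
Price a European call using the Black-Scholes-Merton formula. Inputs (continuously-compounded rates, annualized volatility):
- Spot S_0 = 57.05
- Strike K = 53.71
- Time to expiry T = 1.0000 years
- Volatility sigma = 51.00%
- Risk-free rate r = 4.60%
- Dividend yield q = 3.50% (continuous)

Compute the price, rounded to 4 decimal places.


Answer: Price = 12.7047

Derivation:
d1 = (ln(S/K) + (r - q + 0.5*sigma^2) * T) / (sigma * sqrt(T)) = 0.39486053
d2 = d1 - sigma * sqrt(T) = -0.11513947
exp(-rT) = 0.95504196; exp(-qT) = 0.96560542
C = S_0 * exp(-qT) * N(d1) - K * exp(-rT) * N(d2)
N(d1) = 0.65352709; N(d2) = 0.45416729
C = 57.0500 * 0.96560542 * 0.65352709 - 53.7100 * 0.95504196 * 0.45416729 = 12.7047


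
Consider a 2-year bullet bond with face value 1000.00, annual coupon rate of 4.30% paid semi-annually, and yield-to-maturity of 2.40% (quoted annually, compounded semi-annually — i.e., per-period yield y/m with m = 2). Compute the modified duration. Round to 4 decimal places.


Coupon per period c = face * coupon_rate / m = 21.500000
Periods per year m = 2; per-period yield y/m = 0.012000
Number of cashflows N = 4
Cashflows (t years, CF_t, discount factor 1/(1+y/m)^(m*t), PV):
  t = 0.5000: CF_t = 21.500000, DF = 0.988142, PV = 21.245059
  t = 1.0000: CF_t = 21.500000, DF = 0.976425, PV = 20.993142
  t = 1.5000: CF_t = 21.500000, DF = 0.964847, PV = 20.744211
  t = 2.0000: CF_t = 1021.500000, DF = 0.953406, PV = 973.904384
Price P = sum_t PV_t = 1036.886796
First compute Macaulay numerator sum_t t * PV_t:
  t * PV_t at t = 0.5000: 10.622530
  t * PV_t at t = 1.0000: 20.993142
  t * PV_t at t = 1.5000: 31.116317
  t * PV_t at t = 2.0000: 1947.808769
Macaulay duration D = 2010.540757 / 1036.886796 = 1.939017
Modified duration = D / (1 + y/m) = 1.939017 / (1 + 0.012000) = 1.916024

Answer: Modified duration = 1.9160


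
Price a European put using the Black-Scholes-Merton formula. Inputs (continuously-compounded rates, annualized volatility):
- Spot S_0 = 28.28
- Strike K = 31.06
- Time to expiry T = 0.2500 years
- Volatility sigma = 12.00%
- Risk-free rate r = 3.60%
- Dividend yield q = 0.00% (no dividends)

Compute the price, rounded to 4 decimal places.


d1 = (ln(S/K) + (r - q + 0.5*sigma^2) * T) / (sigma * sqrt(T)) = -1.38276628
d2 = d1 - sigma * sqrt(T) = -1.44276628
exp(-rT) = 0.99104038; exp(-qT) = 1.00000000
P = K * exp(-rT) * N(-d2) - S_0 * exp(-qT) * N(-d1)
N(-d1) = 0.91663173; N(-d2) = 0.92545684
P = 31.0600 * 0.99104038 * 0.92545684 - 28.2800 * 1.00000000 * 0.91663173 = 2.5648

Answer: Price = 2.5648


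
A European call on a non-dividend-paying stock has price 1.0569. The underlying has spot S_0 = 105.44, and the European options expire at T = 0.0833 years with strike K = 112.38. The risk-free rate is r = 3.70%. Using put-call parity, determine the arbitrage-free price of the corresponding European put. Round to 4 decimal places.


Put-call parity: C - P = S_0 * exp(-qT) - K * exp(-rT).
S_0 * exp(-qT) = 105.4400 * 1.00000000 = 105.44000000
K * exp(-rT) = 112.3800 * 0.99692264 = 112.03416682
P = C - S*exp(-qT) + K*exp(-rT)
P = 1.0569 - 105.44000000 + 112.03416682 = 7.6511

Answer: Put price = 7.6511


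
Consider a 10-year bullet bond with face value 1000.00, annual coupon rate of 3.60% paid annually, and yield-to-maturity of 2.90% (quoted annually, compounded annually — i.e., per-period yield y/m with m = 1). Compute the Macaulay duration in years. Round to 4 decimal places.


Coupon per period c = face * coupon_rate / m = 36.000000
Periods per year m = 1; per-period yield y/m = 0.029000
Number of cashflows N = 10
Cashflows (t years, CF_t, discount factor 1/(1+y/m)^(m*t), PV):
  t = 1.0000: CF_t = 36.000000, DF = 0.971817, PV = 34.985423
  t = 2.0000: CF_t = 36.000000, DF = 0.944429, PV = 33.999439
  t = 3.0000: CF_t = 36.000000, DF = 0.917812, PV = 33.041243
  t = 4.0000: CF_t = 36.000000, DF = 0.891946, PV = 32.110051
  t = 5.0000: CF_t = 36.000000, DF = 0.866808, PV = 31.205103
  t = 6.0000: CF_t = 36.000000, DF = 0.842379, PV = 30.325659
  t = 7.0000: CF_t = 36.000000, DF = 0.818639, PV = 29.471000
  t = 8.0000: CF_t = 36.000000, DF = 0.795567, PV = 28.640428
  t = 9.0000: CF_t = 36.000000, DF = 0.773146, PV = 27.833263
  t = 10.0000: CF_t = 1036.000000, DF = 0.751357, PV = 778.405701
Price P = sum_t PV_t = 1060.017311
Macaulay numerator sum_t t * PV_t:
  t * PV_t at t = 1.0000: 34.985423
  t * PV_t at t = 2.0000: 67.998878
  t * PV_t at t = 3.0000: 99.123729
  t * PV_t at t = 4.0000: 128.440206
  t * PV_t at t = 5.0000: 156.025517
  t * PV_t at t = 6.0000: 181.953956
  t * PV_t at t = 7.0000: 206.297002
  t * PV_t at t = 8.0000: 229.123423
  t * PV_t at t = 9.0000: 250.499370
  t * PV_t at t = 10.0000: 7784.057006
Macaulay duration D = (sum_t t * PV_t) / P = 9138.504510 / 1060.017311 = 8.621090

Answer: Macaulay duration = 8.6211 years


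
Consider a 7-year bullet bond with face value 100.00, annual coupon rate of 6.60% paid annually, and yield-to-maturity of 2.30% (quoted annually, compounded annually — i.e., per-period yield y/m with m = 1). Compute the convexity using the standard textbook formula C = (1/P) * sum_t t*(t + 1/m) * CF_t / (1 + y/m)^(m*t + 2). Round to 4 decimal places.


Answer: Convexity = 43.1263

Derivation:
Coupon per period c = face * coupon_rate / m = 6.600000
Periods per year m = 1; per-period yield y/m = 0.023000
Number of cashflows N = 7
Cashflows (t years, CF_t, discount factor 1/(1+y/m)^(m*t), PV):
  t = 1.0000: CF_t = 6.600000, DF = 0.977517, PV = 6.451613
  t = 2.0000: CF_t = 6.600000, DF = 0.955540, PV = 6.306562
  t = 3.0000: CF_t = 6.600000, DF = 0.934056, PV = 6.164772
  t = 4.0000: CF_t = 6.600000, DF = 0.913056, PV = 6.026170
  t = 5.0000: CF_t = 6.600000, DF = 0.892528, PV = 5.890685
  t = 6.0000: CF_t = 6.600000, DF = 0.872461, PV = 5.758245
  t = 7.0000: CF_t = 106.600000, DF = 0.852846, PV = 90.913373
Price P = sum_t PV_t = 127.511419
Convexity numerator sum_t t*(t + 1/m) * CF_t / (1+y/m)^(m*t + 2):
  t = 1.0000: term = 12.329544
  t = 2.0000: term = 36.157022
  t = 3.0000: term = 70.688215
  t = 4.0000: term = 115.164898
  t = 5.0000: term = 168.863487
  t = 6.0000: term = 231.093727
  t = 7.0000: term = 4864.794824
Convexity = (1/P) * sum = 5499.091717 / 127.511419 = 43.126269


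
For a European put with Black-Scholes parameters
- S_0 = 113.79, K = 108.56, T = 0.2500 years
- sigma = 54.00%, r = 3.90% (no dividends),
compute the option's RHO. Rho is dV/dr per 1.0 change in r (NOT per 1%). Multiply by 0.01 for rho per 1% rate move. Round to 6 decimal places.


Answer: Rho = -12.630896

Derivation:
d1 = 0.3453764031; d2 = 0.0753764031
phi(d1) = 0.3758440572; exp(-qT) = 1.0000000000; exp(-rT) = 0.9902973771
N(-d2) = 0.4699576167
Rho = -K*T*exp(-rT)*N(-d2) = -108.5600 * 0.2500 * 0.9902973771 * 0.4699576167 = -12.630896


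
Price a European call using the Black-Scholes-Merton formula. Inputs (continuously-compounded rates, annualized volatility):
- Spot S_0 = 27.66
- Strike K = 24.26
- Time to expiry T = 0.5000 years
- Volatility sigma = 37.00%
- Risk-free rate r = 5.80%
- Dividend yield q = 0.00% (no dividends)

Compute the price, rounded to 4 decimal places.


d1 = (ln(S/K) + (r - q + 0.5*sigma^2) * T) / (sigma * sqrt(T)) = 0.74297209
d2 = d1 - sigma * sqrt(T) = 0.48134258
exp(-rT) = 0.97141646; exp(-qT) = 1.00000000
C = S_0 * exp(-qT) * N(d1) - K * exp(-rT) * N(d2)
N(d1) = 0.77125071; N(d2) = 0.68486348
C = 27.6600 * 1.00000000 * 0.77125071 - 24.2600 * 0.97141646 * 0.68486348 = 5.1929

Answer: Price = 5.1929


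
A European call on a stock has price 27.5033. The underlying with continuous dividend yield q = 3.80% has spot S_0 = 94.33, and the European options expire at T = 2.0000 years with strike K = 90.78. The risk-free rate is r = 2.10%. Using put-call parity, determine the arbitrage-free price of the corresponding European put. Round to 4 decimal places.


Put-call parity: C - P = S_0 * exp(-qT) - K * exp(-rT).
S_0 * exp(-qT) = 94.3300 * 0.92681621 = 87.42657276
K * exp(-rT) = 90.7800 * 0.95886978 = 87.04619868
P = C - S*exp(-qT) + K*exp(-rT)
P = 27.5033 - 87.42657276 + 87.04619868 = 27.1229

Answer: Put price = 27.1229


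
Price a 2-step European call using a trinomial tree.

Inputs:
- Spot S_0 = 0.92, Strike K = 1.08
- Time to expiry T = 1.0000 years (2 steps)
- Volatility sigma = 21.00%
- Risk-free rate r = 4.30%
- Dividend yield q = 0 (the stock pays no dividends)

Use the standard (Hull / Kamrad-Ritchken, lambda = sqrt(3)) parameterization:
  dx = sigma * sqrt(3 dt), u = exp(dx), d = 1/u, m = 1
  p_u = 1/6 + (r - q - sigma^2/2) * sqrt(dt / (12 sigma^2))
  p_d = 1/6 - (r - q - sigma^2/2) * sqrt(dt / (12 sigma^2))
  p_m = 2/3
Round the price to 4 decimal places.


Answer: Price = V(0,0) = 0.0416

Derivation:
dt = T/N = 0.500000; dx = sigma*sqrt(3*dt) = 0.257196
u = exp(dx) = 1.293299; d = 1/u = 0.773216
p_u = 0.187030, p_m = 0.666667, p_d = 0.146303
Discount per step: exp(-r*dt) = 0.978729
Stock lattice S(k, j) with j the centered position index:
  k=0: S(0,+0) = 0.9200
  k=1: S(1,-1) = 0.7114; S(1,+0) = 0.9200; S(1,+1) = 1.1898
  k=2: S(2,-2) = 0.5500; S(2,-1) = 0.7114; S(2,+0) = 0.9200; S(2,+1) = 1.1898; S(2,+2) = 1.5388
Terminal payoffs V(N, j) = max(S_T - K, 0):
  V(2,-2) = 0.000000; V(2,-1) = 0.000000; V(2,+0) = 0.000000; V(2,+1) = 0.109835; V(2,+2) = 0.458813
Backward induction: V(k, j) = exp(-r*dt) * [p_u * V(k+1, j+1) + p_m * V(k+1, j) + p_d * V(k+1, j-1)]
  V(1,-1) = exp(-r*dt) * [p_u*0.000000 + p_m*0.000000 + p_d*0.000000] = 0.000000
  V(1,+0) = exp(-r*dt) * [p_u*0.109835 + p_m*0.000000 + p_d*0.000000] = 0.020106
  V(1,+1) = exp(-r*dt) * [p_u*0.458813 + p_m*0.109835 + p_d*0.000000] = 0.155653
  V(0,+0) = exp(-r*dt) * [p_u*0.155653 + p_m*0.020106 + p_d*0.000000] = 0.041611


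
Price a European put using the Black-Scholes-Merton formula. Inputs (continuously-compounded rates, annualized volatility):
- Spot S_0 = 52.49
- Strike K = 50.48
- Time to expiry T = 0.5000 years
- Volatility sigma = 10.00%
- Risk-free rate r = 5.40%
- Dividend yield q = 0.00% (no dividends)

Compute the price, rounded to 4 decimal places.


d1 = (ln(S/K) + (r - q + 0.5*sigma^2) * T) / (sigma * sqrt(T)) = 0.96937915
d2 = d1 - sigma * sqrt(T) = 0.89866847
exp(-rT) = 0.97336124; exp(-qT) = 1.00000000
P = K * exp(-rT) * N(-d2) - S_0 * exp(-qT) * N(-d1)
N(-d1) = 0.16617803; N(-d2) = 0.18441464
P = 50.4800 * 0.97336124 * 0.18441464 - 52.4900 * 1.00000000 * 0.16617803 = 0.3386

Answer: Price = 0.3386


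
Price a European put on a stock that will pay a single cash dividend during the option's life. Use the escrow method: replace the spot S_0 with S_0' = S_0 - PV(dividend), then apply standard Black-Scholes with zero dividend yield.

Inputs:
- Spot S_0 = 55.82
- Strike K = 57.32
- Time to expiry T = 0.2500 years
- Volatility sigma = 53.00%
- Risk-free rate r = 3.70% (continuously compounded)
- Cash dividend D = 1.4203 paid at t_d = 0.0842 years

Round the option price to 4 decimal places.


PV(D) = D * exp(-r * t_d) = 1.4203 * 0.99688945 = 1.41588208
S_0' = S_0 - PV(D) = 55.8200 - 1.41588208 = 54.40411792
d1 = (ln(S_0'/K) + (r + sigma^2/2)*T) / (sigma*sqrt(T)) = -0.02961228
d2 = d1 - sigma*sqrt(T) = -0.29461228
exp(-rT) = 0.99079265
N(-d1) = 0.51181187; N(-d2) = 0.61585496
P = K * exp(-rT) * N(-d2) - S_0' * N(-d1) = 57.3200 * 0.99079265 * 0.61585496 - 54.40411792 * 0.51181187 = 7.1311

Answer: Price = 7.1311


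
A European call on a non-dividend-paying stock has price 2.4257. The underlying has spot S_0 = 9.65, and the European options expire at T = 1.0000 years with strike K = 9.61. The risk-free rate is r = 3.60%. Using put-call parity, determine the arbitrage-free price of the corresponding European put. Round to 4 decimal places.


Answer: Put price = 2.0459

Derivation:
Put-call parity: C - P = S_0 * exp(-qT) - K * exp(-rT).
S_0 * exp(-qT) = 9.6500 * 1.00000000 = 9.65000000
K * exp(-rT) = 9.6100 * 0.96464029 = 9.27019322
P = C - S*exp(-qT) + K*exp(-rT)
P = 2.4257 - 9.65000000 + 9.27019322 = 2.0459


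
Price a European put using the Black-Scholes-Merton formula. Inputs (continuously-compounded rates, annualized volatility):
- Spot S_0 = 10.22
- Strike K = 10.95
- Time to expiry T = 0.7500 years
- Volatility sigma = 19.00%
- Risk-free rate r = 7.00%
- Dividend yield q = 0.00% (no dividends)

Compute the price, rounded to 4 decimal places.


d1 = (ln(S/K) + (r - q + 0.5*sigma^2) * T) / (sigma * sqrt(T)) = -0.01796089
d2 = d1 - sigma * sqrt(T) = -0.18250572
exp(-rT) = 0.94885432; exp(-qT) = 1.00000000
P = K * exp(-rT) * N(-d2) - S_0 * exp(-qT) * N(-d1)
N(-d1) = 0.50716497; N(-d2) = 0.57240707
P = 10.9500 * 0.94885432 * 0.57240707 - 10.2200 * 1.00000000 * 0.50716497 = 0.7641

Answer: Price = 0.7641


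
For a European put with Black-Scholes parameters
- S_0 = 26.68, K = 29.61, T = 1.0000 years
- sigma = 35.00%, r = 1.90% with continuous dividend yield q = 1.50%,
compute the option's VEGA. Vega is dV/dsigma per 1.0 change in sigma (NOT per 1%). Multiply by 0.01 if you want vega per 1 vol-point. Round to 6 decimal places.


Answer: Vega = 10.420595

Derivation:
d1 = -0.1112797745; d2 = -0.4612797745
phi(d1) = 0.3964798229; exp(-qT) = 0.9851119396; exp(-rT) = 0.9811793622
Vega = S * exp(-qT) * phi(d1) * sqrt(T) = 26.6800 * 0.9851119396 * 0.3964798229 * 1.0000000000 = 10.420595


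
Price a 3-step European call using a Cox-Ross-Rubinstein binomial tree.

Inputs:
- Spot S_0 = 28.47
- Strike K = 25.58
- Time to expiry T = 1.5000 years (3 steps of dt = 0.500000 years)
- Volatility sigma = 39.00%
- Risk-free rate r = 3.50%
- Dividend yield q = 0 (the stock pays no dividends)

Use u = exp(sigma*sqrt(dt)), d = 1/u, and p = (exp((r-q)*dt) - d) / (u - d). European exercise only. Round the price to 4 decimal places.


dt = T/N = 0.500000
u = exp(sigma*sqrt(dt)) = 1.317547; d = 1/u = 0.758986
p = (exp((r-q)*dt) - d) / (u - d) = 0.463097
Discount per step: exp(-r*dt) = 0.982652
Stock lattice S(k, i) with i counting down-moves:
  k=0: S(0,0) = 28.4700
  k=1: S(1,0) = 37.5106; S(1,1) = 21.6083
  k=2: S(2,0) = 49.4219; S(2,1) = 28.4700; S(2,2) = 16.4004
  k=3: S(3,0) = 65.1157; S(3,1) = 37.5106; S(3,2) = 21.6083; S(3,3) = 12.4477
Terminal payoffs V(N, i) = max(S_T - K, 0):
  V(3,0) = 39.535710; V(3,1) = 11.930562; V(3,2) = 0.000000; V(3,3) = 0.000000
Backward induction: V(k, i) = exp(-r*dt) * [p * V(k+1, i) + (1-p) * V(k+1, i+1)].
  V(2,0) = exp(-r*dt) * [p*39.535710 + (1-p)*11.930562] = 24.285683
  V(2,1) = exp(-r*dt) * [p*11.930562 + (1-p)*0.000000] = 5.429161
  V(2,2) = exp(-r*dt) * [p*0.000000 + (1-p)*0.000000] = 0.000000
  V(1,0) = exp(-r*dt) * [p*24.285683 + (1-p)*5.429161] = 13.915888
  V(1,1) = exp(-r*dt) * [p*5.429161 + (1-p)*0.000000] = 2.470612
  V(0,0) = exp(-r*dt) * [p*13.915888 + (1-p)*2.470612] = 7.636077

Answer: Price = V(0,0) = 7.6361


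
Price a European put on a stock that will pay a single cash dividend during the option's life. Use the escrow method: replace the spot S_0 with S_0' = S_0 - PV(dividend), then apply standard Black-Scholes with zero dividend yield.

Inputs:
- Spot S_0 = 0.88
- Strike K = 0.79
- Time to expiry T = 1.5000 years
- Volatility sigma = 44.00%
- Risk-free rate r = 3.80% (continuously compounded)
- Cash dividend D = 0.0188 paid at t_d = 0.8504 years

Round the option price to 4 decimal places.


Answer: Price = 0.1189

Derivation:
PV(D) = D * exp(-r * t_d) = 0.0188 * 0.96820136 = 0.01820219
S_0' = S_0 - PV(D) = 0.8800 - 0.01820219 = 0.86179781
d1 = (ln(S_0'/K) + (r + sigma^2/2)*T) / (sigma*sqrt(T)) = 0.53663819
d2 = d1 - sigma*sqrt(T) = -0.00224955
exp(-rT) = 0.94459407
N(-d1) = 0.29575878; N(-d2) = 0.50089744
P = K * exp(-rT) * N(-d2) - S_0' * N(-d1) = 0.7900 * 0.94459407 * 0.50089744 - 0.86179781 * 0.29575878 = 0.1189


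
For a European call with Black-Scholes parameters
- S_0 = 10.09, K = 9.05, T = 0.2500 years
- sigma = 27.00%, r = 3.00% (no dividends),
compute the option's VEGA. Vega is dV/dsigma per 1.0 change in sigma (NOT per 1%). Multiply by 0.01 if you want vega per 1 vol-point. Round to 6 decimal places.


Answer: Vega = 1.307469

Derivation:
d1 = 0.9288339011; d2 = 0.7938339011
phi(d1) = 0.2591612715; exp(-qT) = 1.0000000000; exp(-rT) = 0.9925280548
Vega = S * exp(-qT) * phi(d1) * sqrt(T) = 10.0900 * 1.0000000000 * 0.2591612715 * 0.5000000000 = 1.307469


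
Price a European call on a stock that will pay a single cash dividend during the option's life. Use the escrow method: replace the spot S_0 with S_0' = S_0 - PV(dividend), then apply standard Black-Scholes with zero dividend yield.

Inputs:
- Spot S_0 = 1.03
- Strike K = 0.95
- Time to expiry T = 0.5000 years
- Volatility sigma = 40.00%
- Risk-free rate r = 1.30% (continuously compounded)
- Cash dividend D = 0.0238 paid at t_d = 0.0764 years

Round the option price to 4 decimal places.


Answer: Price = 0.1436

Derivation:
PV(D) = D * exp(-r * t_d) = 0.0238 * 0.99900729 = 0.02377637
S_0' = S_0 - PV(D) = 1.0300 - 0.02377637 = 1.00622363
d1 = (ln(S_0'/K) + (r + sigma^2/2)*T) / (sigma*sqrt(T)) = 0.36768716
d2 = d1 - sigma*sqrt(T) = 0.08484445
exp(-rT) = 0.99352108
N(d1) = 0.64344674; N(d2) = 0.53380747
C = S_0' * N(d1) - K * exp(-rT) * N(d2) = 1.00622363 * 0.64344674 - 0.9500 * 0.99352108 * 0.53380747 = 0.1436


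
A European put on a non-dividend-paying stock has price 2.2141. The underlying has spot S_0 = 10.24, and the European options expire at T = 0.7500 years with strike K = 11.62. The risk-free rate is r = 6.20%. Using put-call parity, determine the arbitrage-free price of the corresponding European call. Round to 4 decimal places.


Answer: Call price = 1.3621

Derivation:
Put-call parity: C - P = S_0 * exp(-qT) - K * exp(-rT).
S_0 * exp(-qT) = 10.2400 * 1.00000000 = 10.24000000
K * exp(-rT) = 11.6200 * 0.95456456 = 11.09204019
C = P + S*exp(-qT) - K*exp(-rT)
C = 2.2141 + 10.24000000 - 11.09204019 = 1.3621


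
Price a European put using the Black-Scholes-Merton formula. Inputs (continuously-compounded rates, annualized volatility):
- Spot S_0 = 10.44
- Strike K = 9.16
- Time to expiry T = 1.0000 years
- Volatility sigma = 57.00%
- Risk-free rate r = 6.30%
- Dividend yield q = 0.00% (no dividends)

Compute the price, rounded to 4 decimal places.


Answer: Price = 1.3349

Derivation:
d1 = (ln(S/K) + (r - q + 0.5*sigma^2) * T) / (sigma * sqrt(T)) = 0.62499720
d2 = d1 - sigma * sqrt(T) = 0.05499720
exp(-rT) = 0.93894347; exp(-qT) = 1.00000000
P = K * exp(-rT) * N(-d2) - S_0 * exp(-qT) * N(-d1)
N(-d1) = 0.26598645; N(-d2) = 0.47807035
P = 9.1600 * 0.93894347 * 0.47807035 - 10.4400 * 1.00000000 * 0.26598645 = 1.3349


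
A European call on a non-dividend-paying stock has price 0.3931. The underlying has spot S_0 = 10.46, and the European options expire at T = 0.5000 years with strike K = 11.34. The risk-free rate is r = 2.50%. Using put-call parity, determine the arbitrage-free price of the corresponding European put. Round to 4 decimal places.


Put-call parity: C - P = S_0 * exp(-qT) - K * exp(-rT).
S_0 * exp(-qT) = 10.4600 * 1.00000000 = 10.46000000
K * exp(-rT) = 11.3400 * 0.98757780 = 11.19913226
P = C - S*exp(-qT) + K*exp(-rT)
P = 0.3931 - 10.46000000 + 11.19913226 = 1.1322

Answer: Put price = 1.1322


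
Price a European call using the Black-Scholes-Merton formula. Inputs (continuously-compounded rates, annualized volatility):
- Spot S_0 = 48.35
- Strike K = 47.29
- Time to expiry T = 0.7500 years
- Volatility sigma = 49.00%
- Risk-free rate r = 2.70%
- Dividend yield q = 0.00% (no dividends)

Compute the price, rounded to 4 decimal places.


d1 = (ln(S/K) + (r - q + 0.5*sigma^2) * T) / (sigma * sqrt(T)) = 0.31213409
d2 = d1 - sigma * sqrt(T) = -0.11221836
exp(-rT) = 0.97995365; exp(-qT) = 1.00000000
C = S_0 * exp(-qT) * N(d1) - K * exp(-rT) * N(d2)
N(d1) = 0.62253069; N(d2) = 0.45532514
C = 48.3500 * 1.00000000 * 0.62253069 - 47.2900 * 0.97995365 * 0.45532514 = 8.9987

Answer: Price = 8.9987


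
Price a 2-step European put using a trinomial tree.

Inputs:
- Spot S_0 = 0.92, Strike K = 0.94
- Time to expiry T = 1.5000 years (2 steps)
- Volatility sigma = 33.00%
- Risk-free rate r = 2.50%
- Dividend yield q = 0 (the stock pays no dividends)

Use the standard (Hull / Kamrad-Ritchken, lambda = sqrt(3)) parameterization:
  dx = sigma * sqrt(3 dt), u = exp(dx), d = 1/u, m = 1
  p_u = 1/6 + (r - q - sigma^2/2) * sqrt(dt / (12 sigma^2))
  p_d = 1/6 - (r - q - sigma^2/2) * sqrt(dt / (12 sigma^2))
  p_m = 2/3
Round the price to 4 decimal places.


dt = T/N = 0.750000; dx = sigma*sqrt(3*dt) = 0.495000
u = exp(dx) = 1.640498; d = 1/u = 0.609571
p_u = 0.144356, p_m = 0.666667, p_d = 0.188977
Discount per step: exp(-r*dt) = 0.981425
Stock lattice S(k, j) with j the centered position index:
  k=0: S(0,+0) = 0.9200
  k=1: S(1,-1) = 0.5608; S(1,+0) = 0.9200; S(1,+1) = 1.5093
  k=2: S(2,-2) = 0.3419; S(2,-1) = 0.5608; S(2,+0) = 0.9200; S(2,+1) = 1.5093; S(2,+2) = 2.4759
Terminal payoffs V(N, j) = max(K - S_T, 0):
  V(2,-2) = 0.598149; V(2,-1) = 0.379195; V(2,+0) = 0.020000; V(2,+1) = 0.000000; V(2,+2) = 0.000000
Backward induction: V(k, j) = exp(-r*dt) * [p_u * V(k+1, j+1) + p_m * V(k+1, j) + p_d * V(k+1, j-1)]
  V(1,-1) = exp(-r*dt) * [p_u*0.020000 + p_m*0.379195 + p_d*0.598149] = 0.361871
  V(1,+0) = exp(-r*dt) * [p_u*0.000000 + p_m*0.020000 + p_d*0.379195] = 0.083414
  V(1,+1) = exp(-r*dt) * [p_u*0.000000 + p_m*0.000000 + p_d*0.020000] = 0.003709
  V(0,+0) = exp(-r*dt) * [p_u*0.003709 + p_m*0.083414 + p_d*0.361871] = 0.122217

Answer: Price = V(0,0) = 0.1222


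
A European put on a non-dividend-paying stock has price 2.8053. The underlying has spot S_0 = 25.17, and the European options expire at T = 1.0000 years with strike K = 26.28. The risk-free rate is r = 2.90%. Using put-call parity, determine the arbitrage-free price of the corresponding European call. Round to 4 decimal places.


Put-call parity: C - P = S_0 * exp(-qT) - K * exp(-rT).
S_0 * exp(-qT) = 25.1700 * 1.00000000 = 25.17000000
K * exp(-rT) = 26.2800 * 0.97141646 = 25.52882469
C = P + S*exp(-qT) - K*exp(-rT)
C = 2.8053 + 25.17000000 - 25.52882469 = 2.4465

Answer: Call price = 2.4465


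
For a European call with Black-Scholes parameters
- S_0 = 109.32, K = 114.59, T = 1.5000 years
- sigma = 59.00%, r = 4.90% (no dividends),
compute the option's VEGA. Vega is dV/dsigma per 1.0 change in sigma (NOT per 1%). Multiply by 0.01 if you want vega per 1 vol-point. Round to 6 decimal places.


d1 = 0.3978605450; d2 = -0.3247389291
phi(d1) = 0.3685845906; exp(-qT) = 1.0000000000; exp(-rT) = 0.9291361458
Vega = S * exp(-qT) * phi(d1) * sqrt(T) = 109.3200 * 1.0000000000 * 0.3685845906 * 1.2247448714 = 49.349463

Answer: Vega = 49.349463


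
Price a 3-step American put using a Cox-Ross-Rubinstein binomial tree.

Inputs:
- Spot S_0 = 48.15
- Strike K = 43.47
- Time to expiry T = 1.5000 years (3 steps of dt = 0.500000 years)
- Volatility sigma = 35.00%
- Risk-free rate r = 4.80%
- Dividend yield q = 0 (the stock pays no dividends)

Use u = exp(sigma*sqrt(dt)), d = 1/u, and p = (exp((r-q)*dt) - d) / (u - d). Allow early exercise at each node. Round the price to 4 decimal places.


Answer: Price = V(0,0) = 4.9427

Derivation:
dt = T/N = 0.500000
u = exp(sigma*sqrt(dt)) = 1.280803; d = 1/u = 0.780760
p = (exp((r-q)*dt) - d) / (u - d) = 0.487018
Discount per step: exp(-r*dt) = 0.976286
Stock lattice S(k, i) with i counting down-moves:
  k=0: S(0,0) = 48.1500
  k=1: S(1,0) = 61.6707; S(1,1) = 37.5936
  k=2: S(2,0) = 78.9880; S(2,1) = 48.1500; S(2,2) = 29.3516
  k=3: S(3,0) = 101.1681; S(3,1) = 61.6707; S(3,2) = 37.5936; S(3,3) = 22.9165
Terminal payoffs V(N, i) = max(K - S_T, 0):
  V(3,0) = 0.000000; V(3,1) = 0.000000; V(3,2) = 5.876402; V(3,3) = 20.553458
Backward induction: V(k, i) = exp(-r*dt) * [p * V(k+1, i) + (1-p) * V(k+1, i+1)]; then take max(V_cont, immediate exercise) for American.
  V(2,0) = exp(-r*dt) * [p*0.000000 + (1-p)*0.000000] = 0.000000; exercise = 0.000000; V(2,0) = max -> 0.000000
  V(2,1) = exp(-r*dt) * [p*0.000000 + (1-p)*5.876402] = 2.942999; exercise = 0.000000; V(2,1) = max -> 2.942999
  V(2,2) = exp(-r*dt) * [p*5.876402 + (1-p)*20.553458] = 13.087559; exercise = 14.118420; V(2,2) = max -> 14.118420
  V(1,0) = exp(-r*dt) * [p*0.000000 + (1-p)*2.942999] = 1.473903; exercise = 0.000000; V(1,0) = max -> 1.473903
  V(1,1) = exp(-r*dt) * [p*2.942999 + (1-p)*14.118420] = 8.470043; exercise = 5.876402; V(1,1) = max -> 8.470043
  V(0,0) = exp(-r*dt) * [p*1.473903 + (1-p)*8.470043] = 4.942733; exercise = 0.000000; V(0,0) = max -> 4.942733


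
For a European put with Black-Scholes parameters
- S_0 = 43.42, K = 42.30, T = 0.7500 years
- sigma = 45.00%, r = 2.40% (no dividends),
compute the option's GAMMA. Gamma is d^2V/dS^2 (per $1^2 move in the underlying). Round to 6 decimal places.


d1 = 0.3081012478; d2 = -0.0816101839
phi(d1) = 0.3804495411; exp(-qT) = 1.0000000000; exp(-rT) = 0.9821610324
Gamma = exp(-qT) * phi(d1) / (S * sigma * sqrt(T)) = 1.0000000000 * 0.3804495411 / (43.4200 * 0.4500 * 0.8660254038) = 0.022484

Answer: Gamma = 0.022484


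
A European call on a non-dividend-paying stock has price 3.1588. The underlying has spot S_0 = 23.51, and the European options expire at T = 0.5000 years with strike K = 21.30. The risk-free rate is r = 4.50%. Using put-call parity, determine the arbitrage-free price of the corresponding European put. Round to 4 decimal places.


Answer: Put price = 0.4749

Derivation:
Put-call parity: C - P = S_0 * exp(-qT) - K * exp(-rT).
S_0 * exp(-qT) = 23.5100 * 1.00000000 = 23.51000000
K * exp(-rT) = 21.3000 * 0.97775124 = 20.82610135
P = C - S*exp(-qT) + K*exp(-rT)
P = 3.1588 - 23.51000000 + 20.82610135 = 0.4749


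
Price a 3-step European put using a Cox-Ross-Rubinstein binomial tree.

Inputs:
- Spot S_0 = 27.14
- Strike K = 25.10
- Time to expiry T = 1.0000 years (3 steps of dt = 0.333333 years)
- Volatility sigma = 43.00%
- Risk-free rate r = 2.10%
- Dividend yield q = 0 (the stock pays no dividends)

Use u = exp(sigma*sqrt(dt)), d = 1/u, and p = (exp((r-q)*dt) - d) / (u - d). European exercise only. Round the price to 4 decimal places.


dt = T/N = 0.333333
u = exp(sigma*sqrt(dt)) = 1.281794; d = 1/u = 0.780157
p = (exp((r-q)*dt) - d) / (u - d) = 0.452255
Discount per step: exp(-r*dt) = 0.993024
Stock lattice S(k, i) with i counting down-moves:
  k=0: S(0,0) = 27.1400
  k=1: S(1,0) = 34.7879; S(1,1) = 21.1735
  k=2: S(2,0) = 44.5909; S(2,1) = 27.1400; S(2,2) = 16.5186
  k=3: S(3,0) = 57.1564; S(3,1) = 34.7879; S(3,2) = 21.1735; S(3,3) = 12.8871
Terminal payoffs V(N, i) = max(K - S_T, 0):
  V(3,0) = 0.000000; V(3,1) = 0.000000; V(3,2) = 3.926550; V(3,3) = 12.212900
Backward induction: V(k, i) = exp(-r*dt) * [p * V(k+1, i) + (1-p) * V(k+1, i+1)].
  V(2,0) = exp(-r*dt) * [p*0.000000 + (1-p)*0.000000] = 0.000000
  V(2,1) = exp(-r*dt) * [p*0.000000 + (1-p)*3.926550] = 2.135746
  V(2,2) = exp(-r*dt) * [p*3.926550 + (1-p)*12.212900] = 8.406307
  V(1,0) = exp(-r*dt) * [p*0.000000 + (1-p)*2.135746] = 1.161684
  V(1,1) = exp(-r*dt) * [p*2.135746 + (1-p)*8.406307] = 5.531558
  V(0,0) = exp(-r*dt) * [p*1.161684 + (1-p)*5.531558] = 3.530461

Answer: Price = V(0,0) = 3.5305


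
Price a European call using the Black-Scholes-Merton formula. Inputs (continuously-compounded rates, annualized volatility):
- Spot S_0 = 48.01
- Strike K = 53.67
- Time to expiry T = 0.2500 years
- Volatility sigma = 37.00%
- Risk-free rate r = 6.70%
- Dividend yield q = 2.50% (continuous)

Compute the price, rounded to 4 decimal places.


Answer: Price = 1.7050

Derivation:
d1 = (ln(S/K) + (r - q + 0.5*sigma^2) * T) / (sigma * sqrt(T)) = -0.45314791
d2 = d1 - sigma * sqrt(T) = -0.63814791
exp(-rT) = 0.98338950; exp(-qT) = 0.99376949
C = S_0 * exp(-qT) * N(d1) - K * exp(-rT) * N(d2)
N(d1) = 0.32522112; N(d2) = 0.26168870
C = 48.0100 * 0.99376949 * 0.32522112 - 53.6700 * 0.98338950 * 0.26168870 = 1.7050


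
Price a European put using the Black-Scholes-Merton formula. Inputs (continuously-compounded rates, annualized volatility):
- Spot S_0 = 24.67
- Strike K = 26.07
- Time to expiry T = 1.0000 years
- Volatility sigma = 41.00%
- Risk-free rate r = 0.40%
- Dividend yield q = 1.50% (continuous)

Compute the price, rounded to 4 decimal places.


d1 = (ln(S/K) + (r - q + 0.5*sigma^2) * T) / (sigma * sqrt(T)) = 0.04354318
d2 = d1 - sigma * sqrt(T) = -0.36645682
exp(-rT) = 0.99600799; exp(-qT) = 0.98511194
P = K * exp(-rT) * N(-d2) - S_0 * exp(-qT) * N(-d1)
N(-d1) = 0.48263427; N(-d2) = 0.64298789
P = 26.0700 * 0.99600799 * 0.64298789 - 24.6700 * 0.98511194 * 0.48263427 = 4.9665

Answer: Price = 4.9665


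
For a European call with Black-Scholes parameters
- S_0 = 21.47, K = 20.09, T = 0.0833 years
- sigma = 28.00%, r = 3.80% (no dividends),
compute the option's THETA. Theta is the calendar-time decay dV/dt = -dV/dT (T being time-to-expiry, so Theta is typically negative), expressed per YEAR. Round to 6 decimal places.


d1 = 0.9016533236; d2 = 0.8208404534
phi(d1) = 0.2656892487; exp(-qT) = 1.0000000000; exp(-rT) = 0.9968396046
Theta = -S*exp(-qT)*phi(d1)*sigma/(2*sqrt(T)) - r*K*exp(-rT)*N(d2) + q*S*exp(-qT)*N(d1)
N(d1) = 0.8163794723; N(d2) = 0.7941314236; sqrt(T) = 0.2886173938
Term 1 = -21.4700 * 1.0000000000 * 0.2656892487 * 0.2800 / (2 * 0.2886173938) = -2.7670152974
Term 2 = -0.0380 * 20.0900 * 0.9968396046 * 0.7941314236 = -0.6043398033
Term 3 = 0 (no dividend yield, q = 0)
Theta = -2.7670152974 + (-0.6043398033) + (0.0000000000) = -3.371355

Answer: Theta = -3.371355


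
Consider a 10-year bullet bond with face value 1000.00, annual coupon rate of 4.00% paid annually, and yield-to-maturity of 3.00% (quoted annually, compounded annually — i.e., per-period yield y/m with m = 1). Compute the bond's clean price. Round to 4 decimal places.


Answer: Price = 1085.3020

Derivation:
Coupon per period c = face * coupon_rate / m = 40.000000
Periods per year m = 1; per-period yield y/m = 0.030000
Number of cashflows N = 10
Cashflows (t years, CF_t, discount factor 1/(1+y/m)^(m*t), PV):
  t = 1.0000: CF_t = 40.000000, DF = 0.970874, PV = 38.834951
  t = 2.0000: CF_t = 40.000000, DF = 0.942596, PV = 37.703836
  t = 3.0000: CF_t = 40.000000, DF = 0.915142, PV = 36.605666
  t = 4.0000: CF_t = 40.000000, DF = 0.888487, PV = 35.539482
  t = 5.0000: CF_t = 40.000000, DF = 0.862609, PV = 34.504351
  t = 6.0000: CF_t = 40.000000, DF = 0.837484, PV = 33.499370
  t = 7.0000: CF_t = 40.000000, DF = 0.813092, PV = 32.523660
  t = 8.0000: CF_t = 40.000000, DF = 0.789409, PV = 31.576369
  t = 9.0000: CF_t = 40.000000, DF = 0.766417, PV = 30.656669
  t = 10.0000: CF_t = 1040.000000, DF = 0.744094, PV = 773.857671
Price P = sum_t PV_t = 1085.302028


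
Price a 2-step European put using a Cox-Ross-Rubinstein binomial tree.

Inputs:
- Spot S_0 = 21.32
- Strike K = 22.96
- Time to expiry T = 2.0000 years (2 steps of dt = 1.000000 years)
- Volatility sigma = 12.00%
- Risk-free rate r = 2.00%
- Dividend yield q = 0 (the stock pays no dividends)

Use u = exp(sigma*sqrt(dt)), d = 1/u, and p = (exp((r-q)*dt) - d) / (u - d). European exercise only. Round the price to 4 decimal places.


Answer: Price = V(0,0) = 1.9615

Derivation:
dt = T/N = 1.000000
u = exp(sigma*sqrt(dt)) = 1.127497; d = 1/u = 0.886920
p = (exp((r-q)*dt) - d) / (u - d) = 0.554007
Discount per step: exp(-r*dt) = 0.980199
Stock lattice S(k, i) with i counting down-moves:
  k=0: S(0,0) = 21.3200
  k=1: S(1,0) = 24.0382; S(1,1) = 18.9091
  k=2: S(2,0) = 27.1030; S(2,1) = 21.3200; S(2,2) = 16.7709
Terminal payoffs V(N, i) = max(K - S_T, 0):
  V(2,0) = 0.000000; V(2,1) = 1.640000; V(2,2) = 6.189094
Backward induction: V(k, i) = exp(-r*dt) * [p * V(k+1, i) + (1-p) * V(k+1, i+1)].
  V(1,0) = exp(-r*dt) * [p*0.000000 + (1-p)*1.640000] = 0.716946
  V(1,1) = exp(-r*dt) * [p*1.640000 + (1-p)*6.189094] = 3.596218
  V(0,0) = exp(-r*dt) * [p*0.716946 + (1-p)*3.596218] = 1.961458
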